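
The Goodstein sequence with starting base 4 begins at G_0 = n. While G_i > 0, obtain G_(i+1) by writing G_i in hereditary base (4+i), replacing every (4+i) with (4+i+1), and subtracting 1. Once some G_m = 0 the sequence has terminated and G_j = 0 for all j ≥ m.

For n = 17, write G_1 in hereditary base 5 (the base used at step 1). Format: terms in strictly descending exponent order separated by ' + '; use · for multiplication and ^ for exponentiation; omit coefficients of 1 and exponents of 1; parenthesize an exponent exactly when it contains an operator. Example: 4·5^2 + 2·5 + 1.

[0] 17 ≡ 4^2 + 1 (base 4). Lift 5: 26. −1: 25.
[1] 25 ≡ 5^2 (base 5). Lift 6: 36. −1: 35.

5^2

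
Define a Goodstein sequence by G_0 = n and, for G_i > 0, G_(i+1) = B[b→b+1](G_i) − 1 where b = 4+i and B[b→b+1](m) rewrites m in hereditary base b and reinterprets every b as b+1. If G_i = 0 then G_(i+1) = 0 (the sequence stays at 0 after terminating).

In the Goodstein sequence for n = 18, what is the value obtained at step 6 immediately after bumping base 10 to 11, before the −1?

step 0: 18 = 4^2 + 2; sub 5 for 4: 5^2 + 2; = 27; G_1 = 27−1 = 26
step 1: 26 = 5^2 + 1; sub 6 for 5: 6^2 + 1; = 37; G_2 = 37−1 = 36
step 2: 36 = 6^2; sub 7 for 6: 7^2; = 49; G_3 = 49−1 = 48
step 3: 48 = 6·7 + 6; sub 8 for 7: 6·8 + 6; = 54; G_4 = 54−1 = 53
step 4: 53 = 6·8 + 5; sub 9 for 8: 6·9 + 5; = 59; G_5 = 59−1 = 58
step 5: 58 = 6·9 + 4; sub 10 for 9: 6·10 + 4; = 64; G_6 = 64−1 = 63
step 6: 63 = 6·10 + 3; sub 11 for 10: 6·11 + 3; = 69; G_7 = 69−1 = 68

69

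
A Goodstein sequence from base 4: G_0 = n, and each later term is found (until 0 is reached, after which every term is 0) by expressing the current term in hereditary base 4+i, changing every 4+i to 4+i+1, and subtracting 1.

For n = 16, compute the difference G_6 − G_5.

3

[0] 16 ≡ 4^2 (base 4). Lift 5: 25. −1: 24.
[1] 24 ≡ 4·5 + 4 (base 5). Lift 6: 28. −1: 27.
[2] 27 ≡ 4·6 + 3 (base 6). Lift 7: 31. −1: 30.
[3] 30 ≡ 4·7 + 2 (base 7). Lift 8: 34. −1: 33.
[4] 33 ≡ 4·8 + 1 (base 8). Lift 9: 37. −1: 36.
[5] 36 ≡ 4·9 (base 9). Lift 10: 40. −1: 39.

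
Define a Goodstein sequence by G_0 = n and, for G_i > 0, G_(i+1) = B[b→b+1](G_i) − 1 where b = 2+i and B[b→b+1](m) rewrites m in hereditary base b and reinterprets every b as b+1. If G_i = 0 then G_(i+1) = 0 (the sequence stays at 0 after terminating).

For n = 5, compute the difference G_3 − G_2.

[0] 5 ≡ 2^2 + 1 (base 2). Lift 3: 28. −1: 27.
[1] 27 ≡ 3^3 (base 3). Lift 4: 256. −1: 255.
[2] 255 ≡ 3·4^3 + 3·4^2 + 3·4 + 3 (base 4). Lift 5: 468. −1: 467.

212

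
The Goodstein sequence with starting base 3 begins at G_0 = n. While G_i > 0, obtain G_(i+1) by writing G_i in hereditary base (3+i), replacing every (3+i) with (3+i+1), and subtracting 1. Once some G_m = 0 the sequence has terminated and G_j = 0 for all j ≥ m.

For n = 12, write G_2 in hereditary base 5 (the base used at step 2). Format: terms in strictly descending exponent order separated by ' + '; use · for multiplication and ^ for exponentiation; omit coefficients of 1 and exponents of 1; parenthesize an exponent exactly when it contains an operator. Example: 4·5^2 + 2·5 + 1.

12 —HB3→ 3^2 + 3 —bump→ 4^2 + 4 = 20 —(−1)→ 19
19 —HB4→ 4^2 + 3 —bump→ 5^2 + 3 = 28 —(−1)→ 27
27 —HB5→ 5^2 + 2 —bump→ 6^2 + 2 = 38 —(−1)→ 37

5^2 + 2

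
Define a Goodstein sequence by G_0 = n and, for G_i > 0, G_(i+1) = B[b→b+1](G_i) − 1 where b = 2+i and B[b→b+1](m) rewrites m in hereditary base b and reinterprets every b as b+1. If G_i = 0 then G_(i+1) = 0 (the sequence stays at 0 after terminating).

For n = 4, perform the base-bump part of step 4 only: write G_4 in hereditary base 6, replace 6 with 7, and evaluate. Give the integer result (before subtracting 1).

step 0: 4 = 2^2; sub 3 for 2: 3^3; = 27; G_1 = 27−1 = 26
step 1: 26 = 2·3^2 + 2·3 + 2; sub 4 for 3: 2·4^2 + 2·4 + 2; = 42; G_2 = 42−1 = 41
step 2: 41 = 2·4^2 + 2·4 + 1; sub 5 for 4: 2·5^2 + 2·5 + 1; = 61; G_3 = 61−1 = 60
step 3: 60 = 2·5^2 + 2·5; sub 6 for 5: 2·6^2 + 2·6; = 84; G_4 = 84−1 = 83
step 4: 83 = 2·6^2 + 6 + 5; sub 7 for 6: 2·7^2 + 7 + 5; = 110; G_5 = 110−1 = 109

110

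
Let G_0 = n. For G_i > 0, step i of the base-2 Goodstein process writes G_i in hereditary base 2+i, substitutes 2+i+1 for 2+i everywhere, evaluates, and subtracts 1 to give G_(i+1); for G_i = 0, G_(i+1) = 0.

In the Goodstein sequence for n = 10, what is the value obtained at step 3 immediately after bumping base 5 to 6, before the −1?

base 2: 10 = 2^(2 + 1) + 2; at 3: 3^(3 + 1) + 3 = 84; next = 83
base 3: 83 = 3^(3 + 1) + 2; at 4: 4^(4 + 1) + 2 = 1026; next = 1025
base 4: 1025 = 4^(4 + 1) + 1; at 5: 5^(5 + 1) + 1 = 15626; next = 15625
base 5: 15625 = 5^(5 + 1); at 6: 6^(6 + 1) = 279936; next = 279935

279936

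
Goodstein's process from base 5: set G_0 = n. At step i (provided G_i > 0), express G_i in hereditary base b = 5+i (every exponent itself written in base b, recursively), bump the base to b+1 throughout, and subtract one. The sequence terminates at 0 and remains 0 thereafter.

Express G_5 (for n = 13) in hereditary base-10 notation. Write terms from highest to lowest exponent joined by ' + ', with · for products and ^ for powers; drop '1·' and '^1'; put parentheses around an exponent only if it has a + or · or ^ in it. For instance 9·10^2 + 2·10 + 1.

10 + 7

(0) 13|_5 = 2·5 + 3 ↦ 2·6 + 3|_6 = 15 ⇒ 14
(1) 14|_6 = 2·6 + 2 ↦ 2·7 + 2|_7 = 16 ⇒ 15
(2) 15|_7 = 2·7 + 1 ↦ 2·8 + 1|_8 = 17 ⇒ 16
(3) 16|_8 = 2·8 ↦ 2·9|_9 = 18 ⇒ 17
(4) 17|_9 = 9 + 8 ↦ 10 + 8|_10 = 18 ⇒ 17
(5) 17|_10 = 10 + 7 ↦ 11 + 7|_11 = 18 ⇒ 17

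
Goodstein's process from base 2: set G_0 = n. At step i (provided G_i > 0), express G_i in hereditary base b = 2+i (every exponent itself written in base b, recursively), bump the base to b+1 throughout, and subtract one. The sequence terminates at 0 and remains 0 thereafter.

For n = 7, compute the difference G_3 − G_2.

2868

i=0: 7 = 2^2 + 2 + 1 (b=2); 2→3: 3^3 + 3 + 1 = 31; 31−1 = 30
i=1: 30 = 3^3 + 3 (b=3); 3→4: 4^4 + 4 = 260; 260−1 = 259
i=2: 259 = 4^4 + 3 (b=4); 4→5: 5^5 + 3 = 3128; 3128−1 = 3127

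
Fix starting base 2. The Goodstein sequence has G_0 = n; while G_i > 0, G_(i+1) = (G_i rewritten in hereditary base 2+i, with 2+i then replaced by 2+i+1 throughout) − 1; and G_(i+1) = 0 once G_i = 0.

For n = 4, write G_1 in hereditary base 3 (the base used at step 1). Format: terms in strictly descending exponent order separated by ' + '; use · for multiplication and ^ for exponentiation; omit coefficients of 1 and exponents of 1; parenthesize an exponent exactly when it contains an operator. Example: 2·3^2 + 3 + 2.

base 2: 4 = 2^2; at 3: 3^3 = 27; next = 26
base 3: 26 = 2·3^2 + 2·3 + 2; at 4: 2·4^2 + 2·4 + 2 = 42; next = 41

2·3^2 + 2·3 + 2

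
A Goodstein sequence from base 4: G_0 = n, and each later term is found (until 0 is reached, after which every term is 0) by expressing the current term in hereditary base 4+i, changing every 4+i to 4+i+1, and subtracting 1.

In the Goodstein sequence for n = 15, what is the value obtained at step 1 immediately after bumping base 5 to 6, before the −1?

15 —HB4→ 3·4 + 3 —bump→ 3·5 + 3 = 18 —(−1)→ 17
17 —HB5→ 3·5 + 2 —bump→ 3·6 + 2 = 20 —(−1)→ 19

20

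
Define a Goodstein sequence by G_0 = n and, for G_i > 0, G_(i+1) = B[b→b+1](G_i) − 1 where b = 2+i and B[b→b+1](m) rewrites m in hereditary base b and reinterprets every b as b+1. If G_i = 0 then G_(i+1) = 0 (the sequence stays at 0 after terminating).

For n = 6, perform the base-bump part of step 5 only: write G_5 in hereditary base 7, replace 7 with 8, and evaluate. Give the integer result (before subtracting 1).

i=0: 6 = 2^2 + 2 (b=2); 2→3: 3^3 + 3 = 30; 30−1 = 29
i=1: 29 = 3^3 + 2 (b=3); 3→4: 4^4 + 2 = 258; 258−1 = 257
i=2: 257 = 4^4 + 1 (b=4); 4→5: 5^5 + 1 = 3126; 3126−1 = 3125
i=3: 3125 = 5^5 (b=5); 5→6: 6^6 = 46656; 46656−1 = 46655
i=4: 46655 = 5·6^5 + 5·6^4 + 5·6^3 + 5·6^2 + 5·6 + 5 (b=6); 6→7: 5·7^5 + 5·7^4 + 5·7^3 + 5·7^2 + 5·7 + 5 = 98040; 98040−1 = 98039

187244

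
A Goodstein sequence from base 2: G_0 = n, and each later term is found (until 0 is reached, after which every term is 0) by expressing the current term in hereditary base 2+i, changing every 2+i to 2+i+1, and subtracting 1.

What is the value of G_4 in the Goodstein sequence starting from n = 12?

12 —HB2→ 2^(2 + 1) + 2^2 —bump→ 3^(3 + 1) + 3^3 = 108 —(−1)→ 107
107 —HB3→ 3^(3 + 1) + 2·3^2 + 2·3 + 2 —bump→ 4^(4 + 1) + 2·4^2 + 2·4 + 2 = 1066 —(−1)→ 1065
1065 —HB4→ 4^(4 + 1) + 2·4^2 + 2·4 + 1 —bump→ 5^(5 + 1) + 2·5^2 + 2·5 + 1 = 15686 —(−1)→ 15685
15685 —HB5→ 5^(5 + 1) + 2·5^2 + 2·5 —bump→ 6^(6 + 1) + 2·6^2 + 2·6 = 280020 —(−1)→ 280019
280019 —HB6→ 6^(6 + 1) + 2·6^2 + 6 + 5 —bump→ 7^(7 + 1) + 2·7^2 + 7 + 5 = 5764911 —(−1)→ 5764910

280019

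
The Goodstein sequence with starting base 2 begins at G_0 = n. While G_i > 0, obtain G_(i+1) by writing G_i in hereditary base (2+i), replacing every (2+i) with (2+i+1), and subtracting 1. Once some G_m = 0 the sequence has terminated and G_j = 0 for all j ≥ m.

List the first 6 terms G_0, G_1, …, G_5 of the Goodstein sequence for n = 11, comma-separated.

11, 84, 1027, 15627, 279937, 5764801

step 0: 11 = 2^(2 + 1) + 2 + 1; sub 3 for 2: 3^(3 + 1) + 3 + 1; = 85; G_1 = 85−1 = 84
step 1: 84 = 3^(3 + 1) + 3; sub 4 for 3: 4^(4 + 1) + 4; = 1028; G_2 = 1028−1 = 1027
step 2: 1027 = 4^(4 + 1) + 3; sub 5 for 4: 5^(5 + 1) + 3; = 15628; G_3 = 15628−1 = 15627
step 3: 15627 = 5^(5 + 1) + 2; sub 6 for 5: 6^(6 + 1) + 2; = 279938; G_4 = 279938−1 = 279937
step 4: 279937 = 6^(6 + 1) + 1; sub 7 for 6: 7^(7 + 1) + 1; = 5764802; G_5 = 5764802−1 = 5764801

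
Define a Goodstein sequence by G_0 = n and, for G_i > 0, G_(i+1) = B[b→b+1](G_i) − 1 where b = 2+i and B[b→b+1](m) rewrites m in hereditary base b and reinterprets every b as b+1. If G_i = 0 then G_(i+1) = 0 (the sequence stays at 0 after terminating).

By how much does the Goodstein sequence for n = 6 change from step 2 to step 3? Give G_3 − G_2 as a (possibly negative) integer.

2868

step 0: 6 = 2^2 + 2; sub 3 for 2: 3^3 + 3; = 30; G_1 = 30−1 = 29
step 1: 29 = 3^3 + 2; sub 4 for 3: 4^4 + 2; = 258; G_2 = 258−1 = 257
step 2: 257 = 4^4 + 1; sub 5 for 4: 5^5 + 1; = 3126; G_3 = 3126−1 = 3125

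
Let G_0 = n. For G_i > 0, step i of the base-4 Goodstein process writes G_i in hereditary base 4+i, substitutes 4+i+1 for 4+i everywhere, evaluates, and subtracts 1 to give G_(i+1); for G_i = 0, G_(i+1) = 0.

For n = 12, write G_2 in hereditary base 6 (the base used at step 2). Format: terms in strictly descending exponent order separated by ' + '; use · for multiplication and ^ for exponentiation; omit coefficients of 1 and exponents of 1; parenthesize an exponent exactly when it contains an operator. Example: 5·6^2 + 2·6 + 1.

2·6 + 3

i=0: 12 = 3·4 (b=4); 4→5: 3·5 = 15; 15−1 = 14
i=1: 14 = 2·5 + 4 (b=5); 5→6: 2·6 + 4 = 16; 16−1 = 15
i=2: 15 = 2·6 + 3 (b=6); 6→7: 2·7 + 3 = 17; 17−1 = 16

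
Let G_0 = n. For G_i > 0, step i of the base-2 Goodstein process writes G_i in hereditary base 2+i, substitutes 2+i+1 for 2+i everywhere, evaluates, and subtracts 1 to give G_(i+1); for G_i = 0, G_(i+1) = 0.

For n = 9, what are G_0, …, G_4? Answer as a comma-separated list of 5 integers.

9, 81, 1023, 9842, 140743

step 0: 9 = 2^(2 + 1) + 1; sub 3 for 2: 3^(3 + 1) + 1; = 82; G_1 = 82−1 = 81
step 1: 81 = 3^(3 + 1); sub 4 for 3: 4^(4 + 1); = 1024; G_2 = 1024−1 = 1023
step 2: 1023 = 3·4^4 + 3·4^3 + 3·4^2 + 3·4 + 3; sub 5 for 4: 3·5^5 + 3·5^3 + 3·5^2 + 3·5 + 3; = 9843; G_3 = 9843−1 = 9842
step 3: 9842 = 3·5^5 + 3·5^3 + 3·5^2 + 3·5 + 2; sub 6 for 5: 3·6^6 + 3·6^3 + 3·6^2 + 3·6 + 2; = 140744; G_4 = 140744−1 = 140743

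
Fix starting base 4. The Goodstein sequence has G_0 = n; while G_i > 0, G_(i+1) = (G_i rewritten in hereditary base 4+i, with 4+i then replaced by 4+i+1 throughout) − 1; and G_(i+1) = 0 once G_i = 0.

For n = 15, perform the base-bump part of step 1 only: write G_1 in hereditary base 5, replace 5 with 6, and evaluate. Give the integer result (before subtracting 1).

20

(0) 15|_4 = 3·4 + 3 ↦ 3·5 + 3|_5 = 18 ⇒ 17
(1) 17|_5 = 3·5 + 2 ↦ 3·6 + 2|_6 = 20 ⇒ 19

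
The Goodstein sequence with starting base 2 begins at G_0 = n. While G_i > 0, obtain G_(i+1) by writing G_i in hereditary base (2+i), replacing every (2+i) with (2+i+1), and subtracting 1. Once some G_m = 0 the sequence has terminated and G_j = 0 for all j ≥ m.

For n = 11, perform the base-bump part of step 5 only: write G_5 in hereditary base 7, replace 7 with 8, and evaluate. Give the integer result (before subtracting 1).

11 —HB2→ 2^(2 + 1) + 2 + 1 —bump→ 3^(3 + 1) + 3 + 1 = 85 —(−1)→ 84
84 —HB3→ 3^(3 + 1) + 3 —bump→ 4^(4 + 1) + 4 = 1028 —(−1)→ 1027
1027 —HB4→ 4^(4 + 1) + 3 —bump→ 5^(5 + 1) + 3 = 15628 —(−1)→ 15627
15627 —HB5→ 5^(5 + 1) + 2 —bump→ 6^(6 + 1) + 2 = 279938 —(−1)→ 279937
279937 —HB6→ 6^(6 + 1) + 1 —bump→ 7^(7 + 1) + 1 = 5764802 —(−1)→ 5764801

134217728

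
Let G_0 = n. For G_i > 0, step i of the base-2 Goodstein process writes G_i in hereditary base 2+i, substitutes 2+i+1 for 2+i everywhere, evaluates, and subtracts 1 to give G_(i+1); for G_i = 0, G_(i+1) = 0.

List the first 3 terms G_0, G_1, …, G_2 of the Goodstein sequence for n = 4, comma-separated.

4, 26, 41

4 —HB2→ 2^2 —bump→ 3^3 = 27 —(−1)→ 26
26 —HB3→ 2·3^2 + 2·3 + 2 —bump→ 2·4^2 + 2·4 + 2 = 42 —(−1)→ 41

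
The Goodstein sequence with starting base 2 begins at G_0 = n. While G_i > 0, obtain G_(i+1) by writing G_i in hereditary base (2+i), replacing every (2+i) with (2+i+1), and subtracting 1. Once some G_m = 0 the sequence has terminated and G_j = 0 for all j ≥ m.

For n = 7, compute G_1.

(0) 7|_2 = 2^2 + 2 + 1 ↦ 3^3 + 3 + 1|_3 = 31 ⇒ 30
(1) 30|_3 = 3^3 + 3 ↦ 4^4 + 4|_4 = 260 ⇒ 259

30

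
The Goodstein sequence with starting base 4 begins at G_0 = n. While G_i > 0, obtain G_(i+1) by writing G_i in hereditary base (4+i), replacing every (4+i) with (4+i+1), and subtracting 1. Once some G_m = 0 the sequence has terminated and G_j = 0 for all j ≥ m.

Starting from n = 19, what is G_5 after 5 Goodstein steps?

[0] 19 ≡ 4^2 + 3 (base 4). Lift 5: 28. −1: 27.
[1] 27 ≡ 5^2 + 2 (base 5). Lift 6: 38. −1: 37.
[2] 37 ≡ 6^2 + 1 (base 6). Lift 7: 50. −1: 49.
[3] 49 ≡ 7^2 (base 7). Lift 8: 64. −1: 63.
[4] 63 ≡ 7·8 + 7 (base 8). Lift 9: 70. −1: 69.
[5] 69 ≡ 7·9 + 6 (base 9). Lift 10: 76. −1: 75.

69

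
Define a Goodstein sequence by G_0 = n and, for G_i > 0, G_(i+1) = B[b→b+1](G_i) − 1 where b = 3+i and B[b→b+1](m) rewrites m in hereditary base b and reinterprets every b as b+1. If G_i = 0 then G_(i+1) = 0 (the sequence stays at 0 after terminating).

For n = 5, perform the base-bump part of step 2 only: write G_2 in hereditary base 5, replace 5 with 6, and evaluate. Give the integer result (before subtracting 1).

step 0: 5 = 3 + 2; sub 4 for 3: 4 + 2; = 6; G_1 = 6−1 = 5
step 1: 5 = 4 + 1; sub 5 for 4: 5 + 1; = 6; G_2 = 6−1 = 5
step 2: 5 = 5; sub 6 for 5: 6; = 6; G_3 = 6−1 = 5

6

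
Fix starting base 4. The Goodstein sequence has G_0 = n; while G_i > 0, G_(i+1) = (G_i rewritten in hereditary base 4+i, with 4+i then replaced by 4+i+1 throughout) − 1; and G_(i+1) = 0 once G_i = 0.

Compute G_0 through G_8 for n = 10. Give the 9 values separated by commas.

[0] 10 ≡ 2·4 + 2 (base 4). Lift 5: 12. −1: 11.
[1] 11 ≡ 2·5 + 1 (base 5). Lift 6: 13. −1: 12.
[2] 12 ≡ 2·6 (base 6). Lift 7: 14. −1: 13.
[3] 13 ≡ 7 + 6 (base 7). Lift 8: 14. −1: 13.
[4] 13 ≡ 8 + 5 (base 8). Lift 9: 14. −1: 13.
[5] 13 ≡ 9 + 4 (base 9). Lift 10: 14. −1: 13.
[6] 13 ≡ 10 + 3 (base 10). Lift 11: 14. −1: 13.
[7] 13 ≡ 11 + 2 (base 11). Lift 12: 14. −1: 13.

10, 11, 12, 13, 13, 13, 13, 13, 13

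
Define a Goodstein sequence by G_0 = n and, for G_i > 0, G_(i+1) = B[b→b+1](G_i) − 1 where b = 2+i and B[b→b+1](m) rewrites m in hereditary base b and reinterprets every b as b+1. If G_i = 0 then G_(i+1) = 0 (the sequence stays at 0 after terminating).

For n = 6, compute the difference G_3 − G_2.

2868

G_0 = 6. HB_2(6) = 2^2 + 2. Bump = 30. G_1 = 29.
G_1 = 29. HB_3(29) = 3^3 + 2. Bump = 258. G_2 = 257.
G_2 = 257. HB_4(257) = 4^4 + 1. Bump = 3126. G_3 = 3125.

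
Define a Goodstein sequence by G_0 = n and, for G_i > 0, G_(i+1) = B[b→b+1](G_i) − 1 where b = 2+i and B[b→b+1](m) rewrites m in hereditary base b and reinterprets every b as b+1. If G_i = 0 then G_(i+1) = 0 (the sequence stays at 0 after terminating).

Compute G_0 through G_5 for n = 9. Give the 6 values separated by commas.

9, 81, 1023, 9842, 140743, 2471826

G_0 = 9. HB_2(9) = 2^(2 + 1) + 1. Bump = 82. G_1 = 81.
G_1 = 81. HB_3(81) = 3^(3 + 1). Bump = 1024. G_2 = 1023.
G_2 = 1023. HB_4(1023) = 3·4^4 + 3·4^3 + 3·4^2 + 3·4 + 3. Bump = 9843. G_3 = 9842.
G_3 = 9842. HB_5(9842) = 3·5^5 + 3·5^3 + 3·5^2 + 3·5 + 2. Bump = 140744. G_4 = 140743.
G_4 = 140743. HB_6(140743) = 3·6^6 + 3·6^3 + 3·6^2 + 3·6 + 1. Bump = 2471827. G_5 = 2471826.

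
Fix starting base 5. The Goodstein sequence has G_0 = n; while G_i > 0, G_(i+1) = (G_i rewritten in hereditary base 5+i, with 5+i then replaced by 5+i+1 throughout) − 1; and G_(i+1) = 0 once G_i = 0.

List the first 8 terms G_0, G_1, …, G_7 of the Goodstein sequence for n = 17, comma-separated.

17, 19, 21, 23, 24, 25, 26, 27

17 —HB5→ 3·5 + 2 —bump→ 3·6 + 2 = 20 —(−1)→ 19
19 —HB6→ 3·6 + 1 —bump→ 3·7 + 1 = 22 —(−1)→ 21
21 —HB7→ 3·7 —bump→ 3·8 = 24 —(−1)→ 23
23 —HB8→ 2·8 + 7 —bump→ 2·9 + 7 = 25 —(−1)→ 24
24 —HB9→ 2·9 + 6 —bump→ 2·10 + 6 = 26 —(−1)→ 25
25 —HB10→ 2·10 + 5 —bump→ 2·11 + 5 = 27 —(−1)→ 26
26 —HB11→ 2·11 + 4 —bump→ 2·12 + 4 = 28 —(−1)→ 27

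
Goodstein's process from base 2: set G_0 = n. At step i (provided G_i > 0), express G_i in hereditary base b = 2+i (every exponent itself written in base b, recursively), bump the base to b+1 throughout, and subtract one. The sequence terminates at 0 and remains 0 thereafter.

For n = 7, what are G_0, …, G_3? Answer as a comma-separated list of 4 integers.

7, 30, 259, 3127

[0] 7 ≡ 2^2 + 2 + 1 (base 2). Lift 3: 31. −1: 30.
[1] 30 ≡ 3^3 + 3 (base 3). Lift 4: 260. −1: 259.
[2] 259 ≡ 4^4 + 3 (base 4). Lift 5: 3128. −1: 3127.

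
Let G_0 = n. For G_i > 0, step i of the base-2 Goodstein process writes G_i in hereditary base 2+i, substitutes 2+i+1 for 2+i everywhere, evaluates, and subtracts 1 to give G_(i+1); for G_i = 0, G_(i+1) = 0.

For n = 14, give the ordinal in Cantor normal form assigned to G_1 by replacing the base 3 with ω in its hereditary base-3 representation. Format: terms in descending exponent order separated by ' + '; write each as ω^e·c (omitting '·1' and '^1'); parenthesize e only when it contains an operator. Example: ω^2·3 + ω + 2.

ω^(ω + 1) + ω^ω + 2

(0) 14|_2 = 2^(2 + 1) + 2^2 + 2 ↦ 3^(3 + 1) + 3^3 + 3|_3 = 111 ⇒ 110
(1) 110|_3 = 3^(3 + 1) + 3^3 + 2 ↦ 4^(4 + 1) + 4^4 + 2|_4 = 1282 ⇒ 1281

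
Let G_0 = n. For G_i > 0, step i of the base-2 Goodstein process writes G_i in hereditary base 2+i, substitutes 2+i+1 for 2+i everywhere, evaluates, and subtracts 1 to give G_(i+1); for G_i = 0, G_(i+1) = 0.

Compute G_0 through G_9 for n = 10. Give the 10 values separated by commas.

base 2: 10 = 2^(2 + 1) + 2; at 3: 3^(3 + 1) + 3 = 84; next = 83
base 3: 83 = 3^(3 + 1) + 2; at 4: 4^(4 + 1) + 2 = 1026; next = 1025
base 4: 1025 = 4^(4 + 1) + 1; at 5: 5^(5 + 1) + 1 = 15626; next = 15625
base 5: 15625 = 5^(5 + 1); at 6: 6^(6 + 1) = 279936; next = 279935
base 6: 279935 = 5·6^6 + 5·6^5 + 5·6^4 + 5·6^3 + 5·6^2 + 5·6 + 5; at 7: 5·7^7 + 5·7^5 + 5·7^4 + 5·7^3 + 5·7^2 + 5·7 + 5 = 4215755; next = 4215754
base 7: 4215754 = 5·7^7 + 5·7^5 + 5·7^4 + 5·7^3 + 5·7^2 + 5·7 + 4; at 8: 5·8^8 + 5·8^5 + 5·8^4 + 5·8^3 + 5·8^2 + 5·8 + 4 = 84073324; next = 84073323
base 8: 84073323 = 5·8^8 + 5·8^5 + 5·8^4 + 5·8^3 + 5·8^2 + 5·8 + 3; at 9: 5·9^9 + 5·9^5 + 5·9^4 + 5·9^3 + 5·9^2 + 5·9 + 3 = 1937434593; next = 1937434592
base 9: 1937434592 = 5·9^9 + 5·9^5 + 5·9^4 + 5·9^3 + 5·9^2 + 5·9 + 2; at 10: 5·10^10 + 5·10^5 + 5·10^4 + 5·10^3 + 5·10^2 + 5·10 + 2 = 50000555552; next = 50000555551
base 10: 50000555551 = 5·10^10 + 5·10^5 + 5·10^4 + 5·10^3 + 5·10^2 + 5·10 + 1; at 11: 5·11^11 + 5·11^5 + 5·11^4 + 5·11^3 + 5·11^2 + 5·11 + 1 = 1426559238831; next = 1426559238830

10, 83, 1025, 15625, 279935, 4215754, 84073323, 1937434592, 50000555551, 1426559238830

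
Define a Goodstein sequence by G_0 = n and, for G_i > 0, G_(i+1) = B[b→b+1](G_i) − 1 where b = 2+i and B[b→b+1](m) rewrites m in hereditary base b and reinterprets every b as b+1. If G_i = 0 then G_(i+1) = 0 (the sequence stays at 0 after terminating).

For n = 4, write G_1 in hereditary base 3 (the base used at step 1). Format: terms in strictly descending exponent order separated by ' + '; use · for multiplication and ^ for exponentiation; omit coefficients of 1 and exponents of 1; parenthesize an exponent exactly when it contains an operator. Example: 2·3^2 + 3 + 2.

i=0: 4 = 2^2 (b=2); 2→3: 3^3 = 27; 27−1 = 26
i=1: 26 = 2·3^2 + 2·3 + 2 (b=3); 3→4: 2·4^2 + 2·4 + 2 = 42; 42−1 = 41

2·3^2 + 2·3 + 2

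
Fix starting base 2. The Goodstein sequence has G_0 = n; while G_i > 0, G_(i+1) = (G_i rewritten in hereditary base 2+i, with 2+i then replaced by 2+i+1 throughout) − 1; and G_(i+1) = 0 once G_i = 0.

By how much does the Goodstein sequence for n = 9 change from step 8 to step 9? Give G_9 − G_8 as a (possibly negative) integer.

G_0=9  [base 2] 2^(2 + 1) + 1  →[2↦3]→  3^(3 + 1) + 1 = 82  −1 ⇒ G_1=81
G_1=81  [base 3] 3^(3 + 1)  →[3↦4]→  4^(4 + 1) = 1024  −1 ⇒ G_2=1023
G_2=1023  [base 4] 3·4^4 + 3·4^3 + 3·4^2 + 3·4 + 3  →[4↦5]→  3·5^5 + 3·5^3 + 3·5^2 + 3·5 + 3 = 9843  −1 ⇒ G_3=9842
G_3=9842  [base 5] 3·5^5 + 3·5^3 + 3·5^2 + 3·5 + 2  →[5↦6]→  3·6^6 + 3·6^3 + 3·6^2 + 3·6 + 2 = 140744  −1 ⇒ G_4=140743
G_4=140743  [base 6] 3·6^6 + 3·6^3 + 3·6^2 + 3·6 + 1  →[6↦7]→  3·7^7 + 3·7^3 + 3·7^2 + 3·7 + 1 = 2471827  −1 ⇒ G_5=2471826
G_5=2471826  [base 7] 3·7^7 + 3·7^3 + 3·7^2 + 3·7  →[7↦8]→  3·8^8 + 3·8^3 + 3·8^2 + 3·8 = 50333400  −1 ⇒ G_6=50333399
G_6=50333399  [base 8] 3·8^8 + 3·8^3 + 3·8^2 + 2·8 + 7  →[8↦9]→  3·9^9 + 3·9^3 + 3·9^2 + 2·9 + 7 = 1162263922  −1 ⇒ G_7=1162263921
G_7=1162263921  [base 9] 3·9^9 + 3·9^3 + 3·9^2 + 2·9 + 6  →[9↦10]→  3·10^10 + 3·10^3 + 3·10^2 + 2·10 + 6 = 30000003326  −1 ⇒ G_8=30000003325
G_8=30000003325  [base 10] 3·10^10 + 3·10^3 + 3·10^2 + 2·10 + 5  →[10↦11]→  3·11^11 + 3·11^3 + 3·11^2 + 2·11 + 5 = 855935016216  −1 ⇒ G_9=855935016215

825935012890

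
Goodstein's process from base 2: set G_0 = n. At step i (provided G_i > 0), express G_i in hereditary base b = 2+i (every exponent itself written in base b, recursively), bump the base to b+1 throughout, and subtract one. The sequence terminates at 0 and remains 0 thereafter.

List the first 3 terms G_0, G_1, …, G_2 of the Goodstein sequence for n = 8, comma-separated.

8, 80, 553

base 2: 8 = 2^(2 + 1); at 3: 3^(3 + 1) = 81; next = 80
base 3: 80 = 2·3^3 + 2·3^2 + 2·3 + 2; at 4: 2·4^4 + 2·4^2 + 2·4 + 2 = 554; next = 553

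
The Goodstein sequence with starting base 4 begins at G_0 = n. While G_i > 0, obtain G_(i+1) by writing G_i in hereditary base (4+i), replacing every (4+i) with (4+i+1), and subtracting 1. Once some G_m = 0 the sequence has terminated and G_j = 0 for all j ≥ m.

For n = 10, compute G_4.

13

[0] 10 ≡ 2·4 + 2 (base 4). Lift 5: 12. −1: 11.
[1] 11 ≡ 2·5 + 1 (base 5). Lift 6: 13. −1: 12.
[2] 12 ≡ 2·6 (base 6). Lift 7: 14. −1: 13.
[3] 13 ≡ 7 + 6 (base 7). Lift 8: 14. −1: 13.
[4] 13 ≡ 8 + 5 (base 8). Lift 9: 14. −1: 13.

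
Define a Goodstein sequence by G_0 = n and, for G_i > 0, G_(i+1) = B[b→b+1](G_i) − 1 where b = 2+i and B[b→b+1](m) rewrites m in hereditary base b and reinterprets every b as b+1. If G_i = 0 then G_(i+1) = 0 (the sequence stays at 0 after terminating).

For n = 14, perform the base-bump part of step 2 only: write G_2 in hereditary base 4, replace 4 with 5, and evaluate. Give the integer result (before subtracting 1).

18751

G_0 = 14. HB_2(14) = 2^(2 + 1) + 2^2 + 2. Bump = 111. G_1 = 110.
G_1 = 110. HB_3(110) = 3^(3 + 1) + 3^3 + 2. Bump = 1282. G_2 = 1281.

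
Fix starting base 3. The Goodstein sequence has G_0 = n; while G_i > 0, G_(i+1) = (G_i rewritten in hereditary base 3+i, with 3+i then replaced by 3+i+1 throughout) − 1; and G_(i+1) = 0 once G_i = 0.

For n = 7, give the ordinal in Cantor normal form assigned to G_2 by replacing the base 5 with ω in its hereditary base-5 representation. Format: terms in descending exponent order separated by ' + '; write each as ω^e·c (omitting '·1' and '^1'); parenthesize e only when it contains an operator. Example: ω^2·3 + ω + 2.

[0] 7 ≡ 2·3 + 1 (base 3). Lift 4: 9. −1: 8.
[1] 8 ≡ 2·4 (base 4). Lift 5: 10. −1: 9.
[2] 9 ≡ 5 + 4 (base 5). Lift 6: 10. −1: 9.

ω + 4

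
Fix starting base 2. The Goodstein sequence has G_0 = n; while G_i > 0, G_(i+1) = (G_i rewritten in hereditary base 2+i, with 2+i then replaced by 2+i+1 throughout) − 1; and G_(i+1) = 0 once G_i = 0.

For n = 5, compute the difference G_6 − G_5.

554

(0) 5|_2 = 2^2 + 1 ↦ 3^3 + 1|_3 = 28 ⇒ 27
(1) 27|_3 = 3^3 ↦ 4^4|_4 = 256 ⇒ 255
(2) 255|_4 = 3·4^3 + 3·4^2 + 3·4 + 3 ↦ 3·5^3 + 3·5^2 + 3·5 + 3|_5 = 468 ⇒ 467
(3) 467|_5 = 3·5^3 + 3·5^2 + 3·5 + 2 ↦ 3·6^3 + 3·6^2 + 3·6 + 2|_6 = 776 ⇒ 775
(4) 775|_6 = 3·6^3 + 3·6^2 + 3·6 + 1 ↦ 3·7^3 + 3·7^2 + 3·7 + 1|_7 = 1198 ⇒ 1197
(5) 1197|_7 = 3·7^3 + 3·7^2 + 3·7 ↦ 3·8^3 + 3·8^2 + 3·8|_8 = 1752 ⇒ 1751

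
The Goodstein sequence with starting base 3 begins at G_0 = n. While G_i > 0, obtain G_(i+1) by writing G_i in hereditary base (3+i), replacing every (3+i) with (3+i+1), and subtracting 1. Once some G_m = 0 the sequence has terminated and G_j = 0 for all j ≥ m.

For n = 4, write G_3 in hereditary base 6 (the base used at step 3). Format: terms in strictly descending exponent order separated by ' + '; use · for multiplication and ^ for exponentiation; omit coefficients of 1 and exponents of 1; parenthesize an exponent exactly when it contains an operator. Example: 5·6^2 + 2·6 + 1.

base 3: 4 = 3 + 1; at 4: 4 + 1 = 5; next = 4
base 4: 4 = 4; at 5: 5 = 5; next = 4
base 5: 4 = 4; at 6: 4 = 4; next = 3
base 6: 3 = 3; at 7: 3 = 3; next = 2

3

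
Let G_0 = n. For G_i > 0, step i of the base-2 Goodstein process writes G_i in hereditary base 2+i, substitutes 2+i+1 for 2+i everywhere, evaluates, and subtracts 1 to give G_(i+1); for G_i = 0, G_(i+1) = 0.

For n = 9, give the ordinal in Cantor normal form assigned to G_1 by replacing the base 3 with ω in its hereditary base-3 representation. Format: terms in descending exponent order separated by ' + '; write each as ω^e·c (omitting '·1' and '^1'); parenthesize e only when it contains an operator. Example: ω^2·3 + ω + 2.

ω^(ω + 1)

step 0: 9 = 2^(2 + 1) + 1; sub 3 for 2: 3^(3 + 1) + 1; = 82; G_1 = 82−1 = 81
step 1: 81 = 3^(3 + 1); sub 4 for 3: 4^(4 + 1); = 1024; G_2 = 1024−1 = 1023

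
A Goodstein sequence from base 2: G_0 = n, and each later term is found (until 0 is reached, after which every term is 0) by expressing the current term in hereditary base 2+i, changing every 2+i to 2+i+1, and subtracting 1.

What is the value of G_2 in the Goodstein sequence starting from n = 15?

15 —HB2→ 2^(2 + 1) + 2^2 + 2 + 1 —bump→ 3^(3 + 1) + 3^3 + 3 + 1 = 112 —(−1)→ 111
111 —HB3→ 3^(3 + 1) + 3^3 + 3 —bump→ 4^(4 + 1) + 4^4 + 4 = 1284 —(−1)→ 1283
1283 —HB4→ 4^(4 + 1) + 4^4 + 3 —bump→ 5^(5 + 1) + 5^5 + 3 = 18753 —(−1)→ 18752

1283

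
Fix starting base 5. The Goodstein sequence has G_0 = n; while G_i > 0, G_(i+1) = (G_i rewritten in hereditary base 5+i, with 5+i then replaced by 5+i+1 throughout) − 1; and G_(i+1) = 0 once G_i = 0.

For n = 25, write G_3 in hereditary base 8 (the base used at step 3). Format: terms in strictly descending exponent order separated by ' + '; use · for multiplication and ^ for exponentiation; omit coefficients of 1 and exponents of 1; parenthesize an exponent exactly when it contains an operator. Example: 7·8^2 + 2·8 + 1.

5·8 + 3

(0) 25|_5 = 5^2 ↦ 6^2|_6 = 36 ⇒ 35
(1) 35|_6 = 5·6 + 5 ↦ 5·7 + 5|_7 = 40 ⇒ 39
(2) 39|_7 = 5·7 + 4 ↦ 5·8 + 4|_8 = 44 ⇒ 43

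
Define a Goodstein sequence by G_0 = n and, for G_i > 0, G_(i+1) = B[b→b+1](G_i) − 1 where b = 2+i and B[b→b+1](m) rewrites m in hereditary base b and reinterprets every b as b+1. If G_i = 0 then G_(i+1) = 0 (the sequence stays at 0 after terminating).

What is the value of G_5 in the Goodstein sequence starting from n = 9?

9 —HB2→ 2^(2 + 1) + 1 —bump→ 3^(3 + 1) + 1 = 82 —(−1)→ 81
81 —HB3→ 3^(3 + 1) —bump→ 4^(4 + 1) = 1024 —(−1)→ 1023
1023 —HB4→ 3·4^4 + 3·4^3 + 3·4^2 + 3·4 + 3 —bump→ 3·5^5 + 3·5^3 + 3·5^2 + 3·5 + 3 = 9843 —(−1)→ 9842
9842 —HB5→ 3·5^5 + 3·5^3 + 3·5^2 + 3·5 + 2 —bump→ 3·6^6 + 3·6^3 + 3·6^2 + 3·6 + 2 = 140744 —(−1)→ 140743
140743 —HB6→ 3·6^6 + 3·6^3 + 3·6^2 + 3·6 + 1 —bump→ 3·7^7 + 3·7^3 + 3·7^2 + 3·7 + 1 = 2471827 —(−1)→ 2471826
2471826 —HB7→ 3·7^7 + 3·7^3 + 3·7^2 + 3·7 —bump→ 3·8^8 + 3·8^3 + 3·8^2 + 3·8 = 50333400 —(−1)→ 50333399

2471826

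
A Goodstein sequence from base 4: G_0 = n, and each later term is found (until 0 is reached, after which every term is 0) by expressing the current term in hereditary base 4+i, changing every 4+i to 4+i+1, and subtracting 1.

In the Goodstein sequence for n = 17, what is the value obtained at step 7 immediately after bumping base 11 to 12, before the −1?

17 —HB4→ 4^2 + 1 —bump→ 5^2 + 1 = 26 —(−1)→ 25
25 —HB5→ 5^2 —bump→ 6^2 = 36 —(−1)→ 35
35 —HB6→ 5·6 + 5 —bump→ 5·7 + 5 = 40 —(−1)→ 39
39 —HB7→ 5·7 + 4 —bump→ 5·8 + 4 = 44 —(−1)→ 43
43 —HB8→ 5·8 + 3 —bump→ 5·9 + 3 = 48 —(−1)→ 47
47 —HB9→ 5·9 + 2 —bump→ 5·10 + 2 = 52 —(−1)→ 51
51 —HB10→ 5·10 + 1 —bump→ 5·11 + 1 = 56 —(−1)→ 55
55 —HB11→ 5·11 —bump→ 5·12 = 60 —(−1)→ 59

60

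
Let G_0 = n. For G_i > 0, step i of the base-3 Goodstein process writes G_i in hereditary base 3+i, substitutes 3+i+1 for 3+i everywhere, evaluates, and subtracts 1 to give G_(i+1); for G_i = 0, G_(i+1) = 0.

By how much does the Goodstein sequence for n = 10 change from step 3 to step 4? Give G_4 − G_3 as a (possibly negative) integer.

G_0=10  [base 3] 3^2 + 1  →[3↦4]→  4^2 + 1 = 17  −1 ⇒ G_1=16
G_1=16  [base 4] 4^2  →[4↦5]→  5^2 = 25  −1 ⇒ G_2=24
G_2=24  [base 5] 4·5 + 4  →[5↦6]→  4·6 + 4 = 28  −1 ⇒ G_3=27
G_3=27  [base 6] 4·6 + 3  →[6↦7]→  4·7 + 3 = 31  −1 ⇒ G_4=30

3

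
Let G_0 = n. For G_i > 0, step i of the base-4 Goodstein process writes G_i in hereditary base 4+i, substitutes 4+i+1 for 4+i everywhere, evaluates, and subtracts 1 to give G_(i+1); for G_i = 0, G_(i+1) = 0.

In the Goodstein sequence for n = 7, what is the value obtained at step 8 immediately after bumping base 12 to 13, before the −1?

G_0=7  [base 4] 4 + 3  →[4↦5]→  5 + 3 = 8  −1 ⇒ G_1=7
G_1=7  [base 5] 5 + 2  →[5↦6]→  6 + 2 = 8  −1 ⇒ G_2=7
G_2=7  [base 6] 6 + 1  →[6↦7]→  7 + 1 = 8  −1 ⇒ G_3=7
G_3=7  [base 7] 7  →[7↦8]→  8 = 8  −1 ⇒ G_4=7
G_4=7  [base 8] 7  →[8↦9]→  7 = 7  −1 ⇒ G_5=6
G_5=6  [base 9] 6  →[9↦10]→  6 = 6  −1 ⇒ G_6=5
G_6=5  [base 10] 5  →[10↦11]→  5 = 5  −1 ⇒ G_7=4
G_7=4  [base 11] 4  →[11↦12]→  4 = 4  −1 ⇒ G_8=3

3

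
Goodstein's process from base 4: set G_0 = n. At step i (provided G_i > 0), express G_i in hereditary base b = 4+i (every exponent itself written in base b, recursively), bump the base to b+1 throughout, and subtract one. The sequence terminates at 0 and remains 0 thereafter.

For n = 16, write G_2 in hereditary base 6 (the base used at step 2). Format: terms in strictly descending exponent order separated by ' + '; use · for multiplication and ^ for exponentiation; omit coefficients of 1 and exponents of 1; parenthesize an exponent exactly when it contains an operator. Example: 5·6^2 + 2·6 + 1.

16 —HB4→ 4^2 —bump→ 5^2 = 25 —(−1)→ 24
24 —HB5→ 4·5 + 4 —bump→ 4·6 + 4 = 28 —(−1)→ 27
27 —HB6→ 4·6 + 3 —bump→ 4·7 + 3 = 31 —(−1)→ 30

4·6 + 3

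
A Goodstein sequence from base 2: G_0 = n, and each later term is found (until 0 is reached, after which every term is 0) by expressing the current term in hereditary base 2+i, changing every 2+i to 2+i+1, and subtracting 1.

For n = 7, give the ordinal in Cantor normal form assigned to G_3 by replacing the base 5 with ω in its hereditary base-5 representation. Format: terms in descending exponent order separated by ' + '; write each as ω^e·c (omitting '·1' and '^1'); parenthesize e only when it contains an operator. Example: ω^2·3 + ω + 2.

ω^ω + 2

G_0 = 7. HB_2(7) = 2^2 + 2 + 1. Bump = 31. G_1 = 30.
G_1 = 30. HB_3(30) = 3^3 + 3. Bump = 260. G_2 = 259.
G_2 = 259. HB_4(259) = 4^4 + 3. Bump = 3128. G_3 = 3127.
G_3 = 3127. HB_5(3127) = 5^5 + 2. Bump = 46658. G_4 = 46657.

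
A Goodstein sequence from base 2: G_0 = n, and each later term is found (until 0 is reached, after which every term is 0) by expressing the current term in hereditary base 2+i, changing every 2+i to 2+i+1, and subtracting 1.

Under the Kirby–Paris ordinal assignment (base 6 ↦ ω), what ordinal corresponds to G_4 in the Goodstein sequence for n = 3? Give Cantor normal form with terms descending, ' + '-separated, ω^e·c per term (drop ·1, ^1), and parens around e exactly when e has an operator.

1

3 —HB2→ 2 + 1 —bump→ 3 + 1 = 4 —(−1)→ 3
3 —HB3→ 3 —bump→ 4 = 4 —(−1)→ 3
3 —HB4→ 3 —bump→ 3 = 3 —(−1)→ 2
2 —HB5→ 2 —bump→ 2 = 2 —(−1)→ 1
1 —HB6→ 1 —bump→ 1 = 1 —(−1)→ 0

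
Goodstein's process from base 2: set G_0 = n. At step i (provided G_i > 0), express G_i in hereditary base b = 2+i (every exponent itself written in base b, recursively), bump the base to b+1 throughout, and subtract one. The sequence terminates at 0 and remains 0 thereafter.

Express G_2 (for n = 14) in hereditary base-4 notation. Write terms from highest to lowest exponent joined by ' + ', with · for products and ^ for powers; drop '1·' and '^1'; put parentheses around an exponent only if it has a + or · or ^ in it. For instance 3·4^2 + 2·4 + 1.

4^(4 + 1) + 4^4 + 1

G_0=14  [base 2] 2^(2 + 1) + 2^2 + 2  →[2↦3]→  3^(3 + 1) + 3^3 + 3 = 111  −1 ⇒ G_1=110
G_1=110  [base 3] 3^(3 + 1) + 3^3 + 2  →[3↦4]→  4^(4 + 1) + 4^4 + 2 = 1282  −1 ⇒ G_2=1281
G_2=1281  [base 4] 4^(4 + 1) + 4^4 + 1  →[4↦5]→  5^(5 + 1) + 5^5 + 1 = 18751  −1 ⇒ G_3=18750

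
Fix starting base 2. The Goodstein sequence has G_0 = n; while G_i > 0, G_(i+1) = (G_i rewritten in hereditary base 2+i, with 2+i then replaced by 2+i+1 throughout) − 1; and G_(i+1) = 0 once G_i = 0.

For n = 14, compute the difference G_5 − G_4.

5536249

G_0=14  [base 2] 2^(2 + 1) + 2^2 + 2  →[2↦3]→  3^(3 + 1) + 3^3 + 3 = 111  −1 ⇒ G_1=110
G_1=110  [base 3] 3^(3 + 1) + 3^3 + 2  →[3↦4]→  4^(4 + 1) + 4^4 + 2 = 1282  −1 ⇒ G_2=1281
G_2=1281  [base 4] 4^(4 + 1) + 4^4 + 1  →[4↦5]→  5^(5 + 1) + 5^5 + 1 = 18751  −1 ⇒ G_3=18750
G_3=18750  [base 5] 5^(5 + 1) + 5^5  →[5↦6]→  6^(6 + 1) + 6^6 = 326592  −1 ⇒ G_4=326591
G_4=326591  [base 6] 6^(6 + 1) + 5·6^5 + 5·6^4 + 5·6^3 + 5·6^2 + 5·6 + 5  →[6↦7]→  7^(7 + 1) + 5·7^5 + 5·7^4 + 5·7^3 + 5·7^2 + 5·7 + 5 = 5862841  −1 ⇒ G_5=5862840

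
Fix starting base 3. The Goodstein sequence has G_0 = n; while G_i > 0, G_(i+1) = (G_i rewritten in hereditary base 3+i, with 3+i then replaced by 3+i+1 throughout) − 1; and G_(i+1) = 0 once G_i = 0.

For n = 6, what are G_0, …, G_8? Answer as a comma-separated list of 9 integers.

step 0: 6 = 2·3; sub 4 for 3: 2·4; = 8; G_1 = 8−1 = 7
step 1: 7 = 4 + 3; sub 5 for 4: 5 + 3; = 8; G_2 = 8−1 = 7
step 2: 7 = 5 + 2; sub 6 for 5: 6 + 2; = 8; G_3 = 8−1 = 7
step 3: 7 = 6 + 1; sub 7 for 6: 7 + 1; = 8; G_4 = 8−1 = 7
step 4: 7 = 7; sub 8 for 7: 8; = 8; G_5 = 8−1 = 7
step 5: 7 = 7; sub 9 for 8: 7; = 7; G_6 = 7−1 = 6
step 6: 6 = 6; sub 10 for 9: 6; = 6; G_7 = 6−1 = 5
step 7: 5 = 5; sub 11 for 10: 5; = 5; G_8 = 5−1 = 4

6, 7, 7, 7, 7, 7, 6, 5, 4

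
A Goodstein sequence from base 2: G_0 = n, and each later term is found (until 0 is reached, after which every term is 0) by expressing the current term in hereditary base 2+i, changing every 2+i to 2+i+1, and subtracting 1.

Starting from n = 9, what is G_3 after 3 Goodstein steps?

9842

G_0=9  [base 2] 2^(2 + 1) + 1  →[2↦3]→  3^(3 + 1) + 1 = 82  −1 ⇒ G_1=81
G_1=81  [base 3] 3^(3 + 1)  →[3↦4]→  4^(4 + 1) = 1024  −1 ⇒ G_2=1023
G_2=1023  [base 4] 3·4^4 + 3·4^3 + 3·4^2 + 3·4 + 3  →[4↦5]→  3·5^5 + 3·5^3 + 3·5^2 + 3·5 + 3 = 9843  −1 ⇒ G_3=9842
G_3=9842  [base 5] 3·5^5 + 3·5^3 + 3·5^2 + 3·5 + 2  →[5↦6]→  3·6^6 + 3·6^3 + 3·6^2 + 3·6 + 2 = 140744  −1 ⇒ G_4=140743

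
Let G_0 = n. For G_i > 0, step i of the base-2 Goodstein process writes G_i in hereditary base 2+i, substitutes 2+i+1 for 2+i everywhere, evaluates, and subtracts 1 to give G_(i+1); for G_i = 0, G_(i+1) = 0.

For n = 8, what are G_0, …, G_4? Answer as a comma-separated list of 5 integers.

G_0=8  [base 2] 2^(2 + 1)  →[2↦3]→  3^(3 + 1) = 81  −1 ⇒ G_1=80
G_1=80  [base 3] 2·3^3 + 2·3^2 + 2·3 + 2  →[3↦4]→  2·4^4 + 2·4^2 + 2·4 + 2 = 554  −1 ⇒ G_2=553
G_2=553  [base 4] 2·4^4 + 2·4^2 + 2·4 + 1  →[4↦5]→  2·5^5 + 2·5^2 + 2·5 + 1 = 6311  −1 ⇒ G_3=6310
G_3=6310  [base 5] 2·5^5 + 2·5^2 + 2·5  →[5↦6]→  2·6^6 + 2·6^2 + 2·6 = 93396  −1 ⇒ G_4=93395

8, 80, 553, 6310, 93395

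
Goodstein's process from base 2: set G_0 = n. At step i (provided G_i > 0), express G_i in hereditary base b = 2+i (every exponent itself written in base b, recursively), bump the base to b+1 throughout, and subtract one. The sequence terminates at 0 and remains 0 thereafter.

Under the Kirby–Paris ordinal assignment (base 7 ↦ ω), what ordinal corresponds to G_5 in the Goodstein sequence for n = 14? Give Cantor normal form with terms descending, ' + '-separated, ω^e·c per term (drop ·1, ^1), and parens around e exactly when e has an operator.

(0) 14|_2 = 2^(2 + 1) + 2^2 + 2 ↦ 3^(3 + 1) + 3^3 + 3|_3 = 111 ⇒ 110
(1) 110|_3 = 3^(3 + 1) + 3^3 + 2 ↦ 4^(4 + 1) + 4^4 + 2|_4 = 1282 ⇒ 1281
(2) 1281|_4 = 4^(4 + 1) + 4^4 + 1 ↦ 5^(5 + 1) + 5^5 + 1|_5 = 18751 ⇒ 18750
(3) 18750|_5 = 5^(5 + 1) + 5^5 ↦ 6^(6 + 1) + 6^6|_6 = 326592 ⇒ 326591
(4) 326591|_6 = 6^(6 + 1) + 5·6^5 + 5·6^4 + 5·6^3 + 5·6^2 + 5·6 + 5 ↦ 7^(7 + 1) + 5·7^5 + 5·7^4 + 5·7^3 + 5·7^2 + 5·7 + 5|_7 = 5862841 ⇒ 5862840
(5) 5862840|_7 = 7^(7 + 1) + 5·7^5 + 5·7^4 + 5·7^3 + 5·7^2 + 5·7 + 4 ↦ 8^(8 + 1) + 5·8^5 + 5·8^4 + 5·8^3 + 5·8^2 + 5·8 + 4|_8 = 134404972 ⇒ 134404971

ω^(ω + 1) + ω^5·5 + ω^4·5 + ω^3·5 + ω^2·5 + ω·5 + 4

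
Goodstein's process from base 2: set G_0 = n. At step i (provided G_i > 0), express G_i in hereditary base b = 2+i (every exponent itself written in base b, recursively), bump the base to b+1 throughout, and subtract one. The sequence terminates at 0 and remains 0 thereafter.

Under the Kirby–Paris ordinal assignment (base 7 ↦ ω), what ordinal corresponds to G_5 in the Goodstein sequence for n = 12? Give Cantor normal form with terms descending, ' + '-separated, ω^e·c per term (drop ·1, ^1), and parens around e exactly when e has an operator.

base 2: 12 = 2^(2 + 1) + 2^2; at 3: 3^(3 + 1) + 3^3 = 108; next = 107
base 3: 107 = 3^(3 + 1) + 2·3^2 + 2·3 + 2; at 4: 4^(4 + 1) + 2·4^2 + 2·4 + 2 = 1066; next = 1065
base 4: 1065 = 4^(4 + 1) + 2·4^2 + 2·4 + 1; at 5: 5^(5 + 1) + 2·5^2 + 2·5 + 1 = 15686; next = 15685
base 5: 15685 = 5^(5 + 1) + 2·5^2 + 2·5; at 6: 6^(6 + 1) + 2·6^2 + 2·6 = 280020; next = 280019
base 6: 280019 = 6^(6 + 1) + 2·6^2 + 6 + 5; at 7: 7^(7 + 1) + 2·7^2 + 7 + 5 = 5764911; next = 5764910
base 7: 5764910 = 7^(7 + 1) + 2·7^2 + 7 + 4; at 8: 8^(8 + 1) + 2·8^2 + 8 + 4 = 134217868; next = 134217867

ω^(ω + 1) + ω^2·2 + ω + 4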